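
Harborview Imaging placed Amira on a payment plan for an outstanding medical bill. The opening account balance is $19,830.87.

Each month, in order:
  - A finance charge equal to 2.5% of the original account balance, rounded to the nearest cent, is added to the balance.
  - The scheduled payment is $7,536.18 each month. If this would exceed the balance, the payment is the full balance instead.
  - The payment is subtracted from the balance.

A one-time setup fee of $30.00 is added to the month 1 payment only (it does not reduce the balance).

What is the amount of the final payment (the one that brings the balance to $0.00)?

$6,245.82

# | Opening | Interest | Payment | Fee | End bal
1 | $19,830.87 | $495.77 | $7,536.18 | $30.00 | $12,790.46
2 | $12,790.46 | $495.77 | $7,536.18 | — | $5,750.05
3 | $5,750.05 | $495.77 | $6,245.82 | — | $0.00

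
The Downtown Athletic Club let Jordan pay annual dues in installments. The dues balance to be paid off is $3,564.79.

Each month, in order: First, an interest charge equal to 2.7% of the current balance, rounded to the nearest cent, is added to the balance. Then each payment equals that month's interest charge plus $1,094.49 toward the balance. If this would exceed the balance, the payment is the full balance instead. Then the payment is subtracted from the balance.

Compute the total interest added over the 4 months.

$207.70

Month 1: $3,564.79 +$96.25 interest = $3,661.04; pay $1,190.74 → $2,470.30
Month 2: $2,470.30 +$66.70 interest = $2,537.00; pay $1,161.19 → $1,375.81
Month 3: $1,375.81 +$37.15 interest = $1,412.96; pay $1,131.64 → $281.32
Month 4: $281.32 +$7.60 interest = $288.92; pay $288.92 → $0.00
Total interest: $96.25 + $66.70 + $37.15 + $7.60 = $207.70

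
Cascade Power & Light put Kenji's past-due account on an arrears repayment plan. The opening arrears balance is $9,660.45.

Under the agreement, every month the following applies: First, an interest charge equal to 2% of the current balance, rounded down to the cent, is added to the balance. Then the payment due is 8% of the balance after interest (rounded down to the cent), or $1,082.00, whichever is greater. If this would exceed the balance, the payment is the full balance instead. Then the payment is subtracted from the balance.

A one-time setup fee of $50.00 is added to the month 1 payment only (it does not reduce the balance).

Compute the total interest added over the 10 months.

Month 1: opening $9,660.45; interest $193.20 → $9,853.65; payment $1,082.00 (+ $50.00 fee); balance $8,771.65
Month 2: opening $8,771.65; interest $175.43 → $8,947.08; payment $1,082.00; balance $7,865.08
Month 3: opening $7,865.08; interest $157.30 → $8,022.38; payment $1,082.00; balance $6,940.38
Month 4: opening $6,940.38; interest $138.80 → $7,079.18; payment $1,082.00; balance $5,997.18
Month 5: opening $5,997.18; interest $119.94 → $6,117.12; payment $1,082.00; balance $5,035.12
Month 6: opening $5,035.12; interest $100.70 → $5,135.82; payment $1,082.00; balance $4,053.82
Month 7: opening $4,053.82; interest $81.07 → $4,134.89; payment $1,082.00; balance $3,052.89
Month 8: opening $3,052.89; interest $61.05 → $3,113.94; payment $1,082.00; balance $2,031.94
Month 9: opening $2,031.94; interest $40.63 → $2,072.57; payment $1,082.00; balance $990.57
Month 10: opening $990.57; interest $19.81 → $1,010.38; payment $1,010.38; balance $0.00
Total interest: $193.20 + $175.43 + $157.30 + $138.80 + $119.94 + $100.70 + $81.07 + $61.05 + $40.63 + $19.81 = $1,087.93

$1,087.93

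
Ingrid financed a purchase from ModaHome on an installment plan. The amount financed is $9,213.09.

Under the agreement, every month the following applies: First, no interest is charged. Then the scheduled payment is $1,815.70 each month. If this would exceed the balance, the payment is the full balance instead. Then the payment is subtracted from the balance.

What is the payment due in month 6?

$134.59

# | Opening | Payment | End bal
1 | $9,213.09 | $1,815.70 | $7,397.39
2 | $7,397.39 | $1,815.70 | $5,581.69
3 | $5,581.69 | $1,815.70 | $3,765.99
4 | $3,765.99 | $1,815.70 | $1,950.29
5 | $1,950.29 | $1,815.70 | $134.59
6 | $134.59 | $134.59 | $0.00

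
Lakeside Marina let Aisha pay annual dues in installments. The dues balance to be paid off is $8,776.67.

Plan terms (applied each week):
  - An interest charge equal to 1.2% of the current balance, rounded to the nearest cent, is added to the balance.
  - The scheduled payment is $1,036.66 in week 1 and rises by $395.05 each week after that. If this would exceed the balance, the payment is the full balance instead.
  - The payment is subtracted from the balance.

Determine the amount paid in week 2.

$1,431.71

Week 1: $8,776.67 +$105.32 interest = $8,881.99; pay $1,036.66 → $7,845.33
Week 2: $7,845.33 +$94.14 interest = $7,939.47; pay $1,431.71 → $6,507.76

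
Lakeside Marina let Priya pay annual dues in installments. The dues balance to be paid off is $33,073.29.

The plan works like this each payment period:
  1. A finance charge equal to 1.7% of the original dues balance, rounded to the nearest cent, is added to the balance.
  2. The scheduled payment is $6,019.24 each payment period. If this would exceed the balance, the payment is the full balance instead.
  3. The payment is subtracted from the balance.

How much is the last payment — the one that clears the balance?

$893.60

Payment period 1: $33,073.29 +$562.25 interest = $33,635.54; pay $6,019.24 → $27,616.30
Payment period 2: $27,616.30 +$562.25 interest = $28,178.55; pay $6,019.24 → $22,159.31
Payment period 3: $22,159.31 +$562.25 interest = $22,721.56; pay $6,019.24 → $16,702.32
Payment period 4: $16,702.32 +$562.25 interest = $17,264.57; pay $6,019.24 → $11,245.33
Payment period 5: $11,245.33 +$562.25 interest = $11,807.58; pay $6,019.24 → $5,788.34
Payment period 6: $5,788.34 +$562.25 interest = $6,350.59; pay $6,019.24 → $331.35
Payment period 7: $331.35 +$562.25 interest = $893.60; pay $893.60 → $0.00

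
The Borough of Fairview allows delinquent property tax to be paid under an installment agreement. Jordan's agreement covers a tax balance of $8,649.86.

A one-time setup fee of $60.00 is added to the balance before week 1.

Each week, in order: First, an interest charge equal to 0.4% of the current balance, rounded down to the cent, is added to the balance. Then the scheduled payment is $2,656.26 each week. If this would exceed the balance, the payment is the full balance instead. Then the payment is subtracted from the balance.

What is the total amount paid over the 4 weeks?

$8,786.11

Week 1: opening $8,709.86; interest $34.83 → $8,744.69; payment $2,656.26; balance $6,088.43
Week 2: opening $6,088.43; interest $24.35 → $6,112.78; payment $2,656.26; balance $3,456.52
Week 3: opening $3,456.52; interest $13.82 → $3,470.34; payment $2,656.26; balance $814.08
Week 4: opening $814.08; interest $3.25 → $817.33; payment $817.33; balance $0.00
Total paid: $8,786.11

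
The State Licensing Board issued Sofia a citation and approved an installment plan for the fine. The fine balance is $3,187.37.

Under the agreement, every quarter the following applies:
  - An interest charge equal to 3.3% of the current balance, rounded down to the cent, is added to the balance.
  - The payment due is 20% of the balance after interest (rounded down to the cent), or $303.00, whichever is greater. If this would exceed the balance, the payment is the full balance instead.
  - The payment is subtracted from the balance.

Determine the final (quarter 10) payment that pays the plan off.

$129.69

# | Opening | Interest | Payment | End bal
1 | $3,187.37 | $105.18 | $658.51 | $2,634.04
2 | $2,634.04 | $86.92 | $544.19 | $2,176.77
3 | $2,176.77 | $71.83 | $449.72 | $1,798.88
4 | $1,798.88 | $59.36 | $371.64 | $1,486.60
5 | $1,486.60 | $49.05 | $307.13 | $1,228.52
6 | $1,228.52 | $40.54 | $303.00 | $966.06
7 | $966.06 | $31.87 | $303.00 | $694.93
8 | $694.93 | $22.93 | $303.00 | $414.86
9 | $414.86 | $13.69 | $303.00 | $125.55
10 | $125.55 | $4.14 | $129.69 | $0.00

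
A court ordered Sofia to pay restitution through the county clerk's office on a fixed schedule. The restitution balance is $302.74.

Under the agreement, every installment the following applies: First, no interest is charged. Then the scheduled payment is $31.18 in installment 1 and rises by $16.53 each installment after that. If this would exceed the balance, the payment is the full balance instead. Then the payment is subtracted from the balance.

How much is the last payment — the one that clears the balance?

# | Opening | Payment | End bal
1 | $302.74 | $31.18 | $271.56
2 | $271.56 | $47.71 | $223.85
3 | $223.85 | $64.24 | $159.61
4 | $159.61 | $80.77 | $78.84
5 | $78.84 | $78.84 | $0.00

$78.84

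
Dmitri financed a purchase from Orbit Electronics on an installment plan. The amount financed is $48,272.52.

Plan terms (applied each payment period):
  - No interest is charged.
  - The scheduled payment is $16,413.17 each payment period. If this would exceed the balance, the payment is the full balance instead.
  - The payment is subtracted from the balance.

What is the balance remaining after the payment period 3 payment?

$0.00

Payment period 1: $48,272.52 − $16,413.17 → $31,859.35
Payment period 2: $31,859.35 − $16,413.17 → $15,446.18
Payment period 3: $15,446.18 − $15,446.18 → $0.00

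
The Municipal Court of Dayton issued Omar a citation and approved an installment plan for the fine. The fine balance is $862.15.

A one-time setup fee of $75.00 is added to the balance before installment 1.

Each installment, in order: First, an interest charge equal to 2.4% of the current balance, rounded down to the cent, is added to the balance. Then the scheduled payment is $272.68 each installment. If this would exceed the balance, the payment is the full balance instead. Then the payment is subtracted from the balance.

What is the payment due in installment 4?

$172.45

Installment 1: opening $937.15; interest $22.49 → $959.64; payment $272.68; balance $686.96
Installment 2: opening $686.96; interest $16.48 → $703.44; payment $272.68; balance $430.76
Installment 3: opening $430.76; interest $10.33 → $441.09; payment $272.68; balance $168.41
Installment 4: opening $168.41; interest $4.04 → $172.45; payment $172.45; balance $0.00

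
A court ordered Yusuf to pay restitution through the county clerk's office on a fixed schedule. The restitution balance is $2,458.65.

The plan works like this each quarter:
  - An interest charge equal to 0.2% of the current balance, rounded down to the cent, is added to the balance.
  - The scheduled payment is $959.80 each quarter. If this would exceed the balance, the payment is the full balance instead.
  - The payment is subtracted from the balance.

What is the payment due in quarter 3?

$548.05

Quarter 1: opening $2,458.65; interest $4.91 → $2,463.56; payment $959.80; balance $1,503.76
Quarter 2: opening $1,503.76; interest $3.00 → $1,506.76; payment $959.80; balance $546.96
Quarter 3: opening $546.96; interest $1.09 → $548.05; payment $548.05; balance $0.00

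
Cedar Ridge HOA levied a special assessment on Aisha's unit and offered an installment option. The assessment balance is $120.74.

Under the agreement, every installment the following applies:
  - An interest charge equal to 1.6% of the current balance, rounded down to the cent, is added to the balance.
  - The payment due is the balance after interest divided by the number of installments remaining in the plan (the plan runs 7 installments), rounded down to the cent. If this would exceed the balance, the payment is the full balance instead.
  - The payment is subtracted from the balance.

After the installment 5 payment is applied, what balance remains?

$37.35

# | Opening | Interest | Payment | End bal
1 | $120.74 | $1.93 | $17.52 | $105.15
2 | $105.15 | $1.68 | $17.80 | $89.03
3 | $89.03 | $1.42 | $18.09 | $72.36
4 | $72.36 | $1.15 | $18.37 | $55.14
5 | $55.14 | $0.88 | $18.67 | $37.35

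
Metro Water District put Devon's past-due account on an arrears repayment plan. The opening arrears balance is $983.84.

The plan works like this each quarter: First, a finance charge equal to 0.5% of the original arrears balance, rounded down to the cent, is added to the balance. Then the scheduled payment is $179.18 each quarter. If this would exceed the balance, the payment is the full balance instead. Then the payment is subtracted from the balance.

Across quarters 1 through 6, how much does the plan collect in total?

$1,013.30

Quarter 1: opening $983.84; interest $4.91 → $988.75; payment $179.18; balance $809.57
Quarter 2: opening $809.57; interest $4.91 → $814.48; payment $179.18; balance $635.30
Quarter 3: opening $635.30; interest $4.91 → $640.21; payment $179.18; balance $461.03
Quarter 4: opening $461.03; interest $4.91 → $465.94; payment $179.18; balance $286.76
Quarter 5: opening $286.76; interest $4.91 → $291.67; payment $179.18; balance $112.49
Quarter 6: opening $112.49; interest $4.91 → $117.40; payment $117.40; balance $0.00
Total paid: $1,013.30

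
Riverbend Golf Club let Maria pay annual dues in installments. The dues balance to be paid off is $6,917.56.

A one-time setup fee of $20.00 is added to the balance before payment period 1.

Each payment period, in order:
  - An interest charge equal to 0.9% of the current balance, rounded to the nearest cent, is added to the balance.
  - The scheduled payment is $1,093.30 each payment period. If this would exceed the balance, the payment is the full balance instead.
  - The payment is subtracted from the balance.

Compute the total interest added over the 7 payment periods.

# | Opening | Interest | Payment | End bal
1 | $6,937.56 | $62.44 | $1,093.30 | $5,906.70
2 | $5,906.70 | $53.16 | $1,093.30 | $4,866.56
3 | $4,866.56 | $43.80 | $1,093.30 | $3,817.06
4 | $3,817.06 | $34.35 | $1,093.30 | $2,758.11
5 | $2,758.11 | $24.82 | $1,093.30 | $1,689.63
6 | $1,689.63 | $15.21 | $1,093.30 | $611.54
7 | $611.54 | $5.50 | $617.04 | $0.00
Total interest: $62.44 + $53.16 + $43.80 + $34.35 + $24.82 + $15.21 + $5.50 = $239.28

$239.28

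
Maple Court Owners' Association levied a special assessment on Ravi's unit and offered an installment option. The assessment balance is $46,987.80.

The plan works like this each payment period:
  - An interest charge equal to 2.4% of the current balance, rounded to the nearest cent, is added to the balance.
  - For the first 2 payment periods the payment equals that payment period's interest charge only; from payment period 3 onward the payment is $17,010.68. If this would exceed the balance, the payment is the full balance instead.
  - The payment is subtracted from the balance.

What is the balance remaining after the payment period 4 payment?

Payment period 1: opening $46,987.80; interest $1,127.71 → $48,115.51; payment $1,127.71; balance $46,987.80
Payment period 2: opening $46,987.80; interest $1,127.71 → $48,115.51; payment $1,127.71; balance $46,987.80
Payment period 3: opening $46,987.80; interest $1,127.71 → $48,115.51; payment $17,010.68; balance $31,104.83
Payment period 4: opening $31,104.83; interest $746.52 → $31,851.35; payment $17,010.68; balance $14,840.67

$14,840.67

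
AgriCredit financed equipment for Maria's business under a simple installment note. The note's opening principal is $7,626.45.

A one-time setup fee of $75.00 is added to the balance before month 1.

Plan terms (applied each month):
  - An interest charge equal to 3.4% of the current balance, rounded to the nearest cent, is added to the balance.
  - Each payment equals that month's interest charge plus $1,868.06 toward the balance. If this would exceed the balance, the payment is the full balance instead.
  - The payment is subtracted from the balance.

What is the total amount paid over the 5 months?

Month 1: opening $7,701.45; interest $261.85 → $7,963.30; payment $2,129.91; balance $5,833.39
Month 2: opening $5,833.39; interest $198.34 → $6,031.73; payment $2,066.40; balance $3,965.33
Month 3: opening $3,965.33; interest $134.82 → $4,100.15; payment $2,002.88; balance $2,097.27
Month 4: opening $2,097.27; interest $71.31 → $2,168.58; payment $1,939.37; balance $229.21
Month 5: opening $229.21; interest $7.79 → $237.00; payment $237.00; balance $0.00
Total paid: $8,375.56

$8,375.56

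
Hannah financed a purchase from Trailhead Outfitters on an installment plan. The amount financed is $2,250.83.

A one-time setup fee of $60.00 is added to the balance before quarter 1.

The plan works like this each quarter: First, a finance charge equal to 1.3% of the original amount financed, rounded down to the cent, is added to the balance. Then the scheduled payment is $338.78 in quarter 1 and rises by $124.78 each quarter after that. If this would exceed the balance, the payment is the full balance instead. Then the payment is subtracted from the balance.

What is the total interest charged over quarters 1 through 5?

$146.30

# | Opening | Interest | Payment | End bal
1 | $2,310.83 | $29.26 | $338.78 | $2,001.31
2 | $2,001.31 | $29.26 | $463.56 | $1,567.01
3 | $1,567.01 | $29.26 | $588.34 | $1,007.93
4 | $1,007.93 | $29.26 | $713.12 | $324.07
5 | $324.07 | $29.26 | $353.33 | $0.00
Total interest: $29.26 + $29.26 + $29.26 + $29.26 + $29.26 = $146.30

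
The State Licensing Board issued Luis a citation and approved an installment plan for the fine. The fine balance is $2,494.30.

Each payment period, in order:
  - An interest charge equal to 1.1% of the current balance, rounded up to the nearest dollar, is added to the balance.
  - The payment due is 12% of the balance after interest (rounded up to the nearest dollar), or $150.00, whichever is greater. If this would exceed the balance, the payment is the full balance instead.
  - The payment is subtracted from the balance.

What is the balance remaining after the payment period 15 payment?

$0.00

Payment period 1: opening $2,494.30; interest $28.00 → $2,522.30; payment $303.00; balance $2,219.30
Payment period 2: opening $2,219.30; interest $25.00 → $2,244.30; payment $270.00; balance $1,974.30
Payment period 3: opening $1,974.30; interest $22.00 → $1,996.30; payment $240.00; balance $1,756.30
Payment period 4: opening $1,756.30; interest $20.00 → $1,776.30; payment $214.00; balance $1,562.30
Payment period 5: opening $1,562.30; interest $18.00 → $1,580.30; payment $190.00; balance $1,390.30
Payment period 6: opening $1,390.30; interest $16.00 → $1,406.30; payment $169.00; balance $1,237.30
Payment period 7: opening $1,237.30; interest $14.00 → $1,251.30; payment $151.00; balance $1,100.30
Payment period 8: opening $1,100.30; interest $13.00 → $1,113.30; payment $150.00; balance $963.30
Payment period 9: opening $963.30; interest $11.00 → $974.30; payment $150.00; balance $824.30
Payment period 10: opening $824.30; interest $10.00 → $834.30; payment $150.00; balance $684.30
Payment period 11: opening $684.30; interest $8.00 → $692.30; payment $150.00; balance $542.30
Payment period 12: opening $542.30; interest $6.00 → $548.30; payment $150.00; balance $398.30
Payment period 13: opening $398.30; interest $5.00 → $403.30; payment $150.00; balance $253.30
Payment period 14: opening $253.30; interest $3.00 → $256.30; payment $150.00; balance $106.30
Payment period 15: opening $106.30; interest $2.00 → $108.30; payment $108.30; balance $0.00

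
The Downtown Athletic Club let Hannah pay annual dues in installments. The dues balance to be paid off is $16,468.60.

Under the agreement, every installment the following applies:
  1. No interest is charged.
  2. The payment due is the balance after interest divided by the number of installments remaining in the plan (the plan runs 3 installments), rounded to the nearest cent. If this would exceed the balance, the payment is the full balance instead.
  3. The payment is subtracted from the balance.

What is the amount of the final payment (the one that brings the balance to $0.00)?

$5,489.53

# | Opening | Payment | End bal
1 | $16,468.60 | $5,489.53 | $10,979.07
2 | $10,979.07 | $5,489.54 | $5,489.53
3 | $5,489.53 | $5,489.53 | $0.00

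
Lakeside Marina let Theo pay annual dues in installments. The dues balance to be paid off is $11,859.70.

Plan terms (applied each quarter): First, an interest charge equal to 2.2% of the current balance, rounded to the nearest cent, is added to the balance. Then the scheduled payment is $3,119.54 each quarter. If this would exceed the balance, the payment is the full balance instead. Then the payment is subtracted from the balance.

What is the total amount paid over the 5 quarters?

$12,521.37

Quarter 1: $11,859.70 +$260.91 interest = $12,120.61; pay $3,119.54 → $9,001.07
Quarter 2: $9,001.07 +$198.02 interest = $9,199.09; pay $3,119.54 → $6,079.55
Quarter 3: $6,079.55 +$133.75 interest = $6,213.30; pay $3,119.54 → $3,093.76
Quarter 4: $3,093.76 +$68.06 interest = $3,161.82; pay $3,119.54 → $42.28
Quarter 5: $42.28 +$0.93 interest = $43.21; pay $43.21 → $0.00
Total paid: $12,521.37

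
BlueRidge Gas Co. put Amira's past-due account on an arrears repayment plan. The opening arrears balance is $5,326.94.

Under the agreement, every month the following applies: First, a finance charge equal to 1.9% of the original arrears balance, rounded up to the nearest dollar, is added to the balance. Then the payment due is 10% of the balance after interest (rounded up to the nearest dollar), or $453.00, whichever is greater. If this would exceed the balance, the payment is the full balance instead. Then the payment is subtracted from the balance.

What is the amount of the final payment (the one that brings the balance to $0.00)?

Month 1: $5,326.94 +$102.00 interest = $5,428.94; pay $543.00 → $4,885.94
Month 2: $4,885.94 +$102.00 interest = $4,987.94; pay $499.00 → $4,488.94
Month 3: $4,488.94 +$102.00 interest = $4,590.94; pay $460.00 → $4,130.94
Month 4: $4,130.94 +$102.00 interest = $4,232.94; pay $453.00 → $3,779.94
Month 5: $3,779.94 +$102.00 interest = $3,881.94; pay $453.00 → $3,428.94
Month 6: $3,428.94 +$102.00 interest = $3,530.94; pay $453.00 → $3,077.94
Month 7: $3,077.94 +$102.00 interest = $3,179.94; pay $453.00 → $2,726.94
Month 8: $2,726.94 +$102.00 interest = $2,828.94; pay $453.00 → $2,375.94
Month 9: $2,375.94 +$102.00 interest = $2,477.94; pay $453.00 → $2,024.94
Month 10: $2,024.94 +$102.00 interest = $2,126.94; pay $453.00 → $1,673.94
Month 11: $1,673.94 +$102.00 interest = $1,775.94; pay $453.00 → $1,322.94
Month 12: $1,322.94 +$102.00 interest = $1,424.94; pay $453.00 → $971.94
Month 13: $971.94 +$102.00 interest = $1,073.94; pay $453.00 → $620.94
Month 14: $620.94 +$102.00 interest = $722.94; pay $453.00 → $269.94
Month 15: $269.94 +$102.00 interest = $371.94; pay $371.94 → $0.00

$371.94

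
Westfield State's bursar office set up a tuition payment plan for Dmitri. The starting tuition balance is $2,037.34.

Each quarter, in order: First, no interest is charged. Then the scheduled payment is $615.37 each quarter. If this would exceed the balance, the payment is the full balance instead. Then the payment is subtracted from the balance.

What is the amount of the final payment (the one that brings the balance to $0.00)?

$191.23

# | Opening | Payment | End bal
1 | $2,037.34 | $615.37 | $1,421.97
2 | $1,421.97 | $615.37 | $806.60
3 | $806.60 | $615.37 | $191.23
4 | $191.23 | $191.23 | $0.00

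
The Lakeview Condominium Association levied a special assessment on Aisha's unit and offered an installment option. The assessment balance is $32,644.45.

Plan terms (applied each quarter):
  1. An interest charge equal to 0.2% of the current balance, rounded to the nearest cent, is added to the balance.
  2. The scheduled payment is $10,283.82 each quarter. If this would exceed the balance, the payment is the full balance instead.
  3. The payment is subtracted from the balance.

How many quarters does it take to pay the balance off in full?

# | Opening | Interest | Payment | End bal
1 | $32,644.45 | $65.29 | $10,283.82 | $22,425.92
2 | $22,425.92 | $44.85 | $10,283.82 | $12,186.95
3 | $12,186.95 | $24.37 | $10,283.82 | $1,927.50
4 | $1,927.50 | $3.86 | $1,931.36 | $0.00
Balance reaches $0.00 in quarter 4.

4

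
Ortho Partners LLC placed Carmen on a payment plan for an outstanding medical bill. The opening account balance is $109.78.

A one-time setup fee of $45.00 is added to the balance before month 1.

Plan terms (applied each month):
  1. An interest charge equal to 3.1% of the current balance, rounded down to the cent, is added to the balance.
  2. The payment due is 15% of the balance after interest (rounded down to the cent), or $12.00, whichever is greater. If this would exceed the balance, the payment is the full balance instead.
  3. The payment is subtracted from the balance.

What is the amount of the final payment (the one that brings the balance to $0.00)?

$6.55

# | Opening | Interest | Payment | End bal
1 | $154.78 | $4.79 | $23.93 | $135.64
2 | $135.64 | $4.20 | $20.97 | $118.87
3 | $118.87 | $3.68 | $18.38 | $104.17
4 | $104.17 | $3.22 | $16.10 | $91.29
5 | $91.29 | $2.82 | $14.11 | $80.00
6 | $80.00 | $2.48 | $12.37 | $70.11
7 | $70.11 | $2.17 | $12.00 | $60.28
8 | $60.28 | $1.86 | $12.00 | $50.14
9 | $50.14 | $1.55 | $12.00 | $39.69
10 | $39.69 | $1.23 | $12.00 | $28.92
11 | $28.92 | $0.89 | $12.00 | $17.81
12 | $17.81 | $0.55 | $12.00 | $6.36
13 | $6.36 | $0.19 | $6.55 | $0.00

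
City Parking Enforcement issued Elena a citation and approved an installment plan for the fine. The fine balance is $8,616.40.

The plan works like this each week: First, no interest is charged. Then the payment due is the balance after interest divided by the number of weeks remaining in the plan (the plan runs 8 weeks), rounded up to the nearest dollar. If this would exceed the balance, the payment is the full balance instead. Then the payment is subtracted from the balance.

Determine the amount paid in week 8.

Week 1: $8,616.40 − $1,078.00 → $7,538.40
Week 2: $7,538.40 − $1,077.00 → $6,461.40
Week 3: $6,461.40 − $1,077.00 → $5,384.40
Week 4: $5,384.40 − $1,077.00 → $4,307.40
Week 5: $4,307.40 − $1,077.00 → $3,230.40
Week 6: $3,230.40 − $1,077.00 → $2,153.40
Week 7: $2,153.40 − $1,077.00 → $1,076.40
Week 8: $1,076.40 − $1,076.40 → $0.00

$1,076.40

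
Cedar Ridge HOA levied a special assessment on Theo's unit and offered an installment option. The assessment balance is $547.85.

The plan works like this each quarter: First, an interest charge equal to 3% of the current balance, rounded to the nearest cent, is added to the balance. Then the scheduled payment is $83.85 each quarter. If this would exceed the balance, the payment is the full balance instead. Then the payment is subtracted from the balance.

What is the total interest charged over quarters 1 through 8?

$71.32

# | Opening | Interest | Payment | End bal
1 | $547.85 | $16.44 | $83.85 | $480.44
2 | $480.44 | $14.41 | $83.85 | $411.00
3 | $411.00 | $12.33 | $83.85 | $339.48
4 | $339.48 | $10.18 | $83.85 | $265.81
5 | $265.81 | $7.97 | $83.85 | $189.93
6 | $189.93 | $5.70 | $83.85 | $111.78
7 | $111.78 | $3.35 | $83.85 | $31.28
8 | $31.28 | $0.94 | $32.22 | $0.00
Total interest: $16.44 + $14.41 + $12.33 + $10.18 + $7.97 + $5.70 + $3.35 + $0.94 = $71.32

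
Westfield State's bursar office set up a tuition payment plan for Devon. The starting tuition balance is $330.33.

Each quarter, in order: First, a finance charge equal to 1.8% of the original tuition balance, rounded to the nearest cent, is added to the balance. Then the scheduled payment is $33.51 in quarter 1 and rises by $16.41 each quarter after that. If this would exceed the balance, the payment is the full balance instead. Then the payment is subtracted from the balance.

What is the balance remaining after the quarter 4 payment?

$121.63

Quarter 1: $330.33 +$5.95 interest = $336.28; pay $33.51 → $302.77
Quarter 2: $302.77 +$5.95 interest = $308.72; pay $49.92 → $258.80
Quarter 3: $258.80 +$5.95 interest = $264.75; pay $66.33 → $198.42
Quarter 4: $198.42 +$5.95 interest = $204.37; pay $82.74 → $121.63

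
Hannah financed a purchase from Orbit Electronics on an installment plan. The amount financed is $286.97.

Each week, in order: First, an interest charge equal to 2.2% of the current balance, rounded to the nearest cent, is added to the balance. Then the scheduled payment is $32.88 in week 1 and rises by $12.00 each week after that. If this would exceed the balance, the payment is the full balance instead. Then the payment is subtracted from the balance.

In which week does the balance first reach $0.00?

6

Week 1: opening $286.97; interest $6.31 → $293.28; payment $32.88; balance $260.40
Week 2: opening $260.40; interest $5.73 → $266.13; payment $44.88; balance $221.25
Week 3: opening $221.25; interest $4.87 → $226.12; payment $56.88; balance $169.24
Week 4: opening $169.24; interest $3.72 → $172.96; payment $68.88; balance $104.08
Week 5: opening $104.08; interest $2.29 → $106.37; payment $80.88; balance $25.49
Week 6: opening $25.49; interest $0.56 → $26.05; payment $26.05; balance $0.00
Balance reaches $0.00 in week 6.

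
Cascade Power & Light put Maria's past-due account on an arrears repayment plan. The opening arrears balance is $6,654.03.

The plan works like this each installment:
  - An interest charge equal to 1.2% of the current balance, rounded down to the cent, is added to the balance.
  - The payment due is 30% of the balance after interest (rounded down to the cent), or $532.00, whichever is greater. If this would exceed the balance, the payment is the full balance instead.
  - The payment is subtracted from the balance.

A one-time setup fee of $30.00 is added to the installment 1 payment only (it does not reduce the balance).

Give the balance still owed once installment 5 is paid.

Installment 1: opening $6,654.03; interest $79.84 → $6,733.87; payment $2,020.16 (+ $30.00 fee); balance $4,713.71
Installment 2: opening $4,713.71; interest $56.56 → $4,770.27; payment $1,431.08; balance $3,339.19
Installment 3: opening $3,339.19; interest $40.07 → $3,379.26; payment $1,013.77; balance $2,365.49
Installment 4: opening $2,365.49; interest $28.38 → $2,393.87; payment $718.16; balance $1,675.71
Installment 5: opening $1,675.71; interest $20.10 → $1,695.81; payment $532.00; balance $1,163.81

$1,163.81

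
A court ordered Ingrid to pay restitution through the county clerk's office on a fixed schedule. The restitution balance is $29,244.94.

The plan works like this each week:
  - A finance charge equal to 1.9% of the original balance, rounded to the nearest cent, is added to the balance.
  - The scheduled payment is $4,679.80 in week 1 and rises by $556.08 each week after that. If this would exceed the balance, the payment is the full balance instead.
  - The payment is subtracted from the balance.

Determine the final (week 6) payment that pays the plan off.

Week 1: opening $29,244.94; interest $555.65 → $29,800.59; payment $4,679.80; balance $25,120.79
Week 2: opening $25,120.79; interest $555.65 → $25,676.44; payment $5,235.88; balance $20,440.56
Week 3: opening $20,440.56; interest $555.65 → $20,996.21; payment $5,791.96; balance $15,204.25
Week 4: opening $15,204.25; interest $555.65 → $15,759.90; payment $6,348.04; balance $9,411.86
Week 5: opening $9,411.86; interest $555.65 → $9,967.51; payment $6,904.12; balance $3,063.39
Week 6: opening $3,063.39; interest $555.65 → $3,619.04; payment $3,619.04; balance $0.00

$3,619.04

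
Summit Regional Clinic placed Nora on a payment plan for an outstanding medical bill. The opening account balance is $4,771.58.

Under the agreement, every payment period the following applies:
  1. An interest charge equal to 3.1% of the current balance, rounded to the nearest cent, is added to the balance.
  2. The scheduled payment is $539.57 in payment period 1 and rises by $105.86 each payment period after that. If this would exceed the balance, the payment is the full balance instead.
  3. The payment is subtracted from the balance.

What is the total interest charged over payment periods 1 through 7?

Payment period 1: $4,771.58 +$147.92 interest = $4,919.50; pay $539.57 → $4,379.93
Payment period 2: $4,379.93 +$135.78 interest = $4,515.71; pay $645.43 → $3,870.28
Payment period 3: $3,870.28 +$119.98 interest = $3,990.26; pay $751.29 → $3,238.97
Payment period 4: $3,238.97 +$100.41 interest = $3,339.38; pay $857.15 → $2,482.23
Payment period 5: $2,482.23 +$76.95 interest = $2,559.18; pay $963.01 → $1,596.17
Payment period 6: $1,596.17 +$49.48 interest = $1,645.65; pay $1,068.87 → $576.78
Payment period 7: $576.78 +$17.88 interest = $594.66; pay $594.66 → $0.00
Total interest: $147.92 + $135.78 + $119.98 + $100.41 + $76.95 + $49.48 + $17.88 = $648.40

$648.40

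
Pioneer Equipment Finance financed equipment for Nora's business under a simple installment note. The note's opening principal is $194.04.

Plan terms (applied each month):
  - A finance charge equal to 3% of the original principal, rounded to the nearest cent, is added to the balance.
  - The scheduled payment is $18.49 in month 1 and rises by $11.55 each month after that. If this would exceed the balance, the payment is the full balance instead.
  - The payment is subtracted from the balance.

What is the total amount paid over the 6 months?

$228.96

Month 1: $194.04 +$5.82 interest = $199.86; pay $18.49 → $181.37
Month 2: $181.37 +$5.82 interest = $187.19; pay $30.04 → $157.15
Month 3: $157.15 +$5.82 interest = $162.97; pay $41.59 → $121.38
Month 4: $121.38 +$5.82 interest = $127.20; pay $53.14 → $74.06
Month 5: $74.06 +$5.82 interest = $79.88; pay $64.69 → $15.19
Month 6: $15.19 +$5.82 interest = $21.01; pay $21.01 → $0.00
Total paid: $228.96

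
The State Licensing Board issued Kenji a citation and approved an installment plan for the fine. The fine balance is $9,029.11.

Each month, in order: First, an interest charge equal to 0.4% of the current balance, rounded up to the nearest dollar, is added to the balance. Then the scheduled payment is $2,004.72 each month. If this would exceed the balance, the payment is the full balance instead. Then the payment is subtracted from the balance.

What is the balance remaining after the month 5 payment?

$0.00

Month 1: opening $9,029.11; interest $37.00 → $9,066.11; payment $2,004.72; balance $7,061.39
Month 2: opening $7,061.39; interest $29.00 → $7,090.39; payment $2,004.72; balance $5,085.67
Month 3: opening $5,085.67; interest $21.00 → $5,106.67; payment $2,004.72; balance $3,101.95
Month 4: opening $3,101.95; interest $13.00 → $3,114.95; payment $2,004.72; balance $1,110.23
Month 5: opening $1,110.23; interest $5.00 → $1,115.23; payment $1,115.23; balance $0.00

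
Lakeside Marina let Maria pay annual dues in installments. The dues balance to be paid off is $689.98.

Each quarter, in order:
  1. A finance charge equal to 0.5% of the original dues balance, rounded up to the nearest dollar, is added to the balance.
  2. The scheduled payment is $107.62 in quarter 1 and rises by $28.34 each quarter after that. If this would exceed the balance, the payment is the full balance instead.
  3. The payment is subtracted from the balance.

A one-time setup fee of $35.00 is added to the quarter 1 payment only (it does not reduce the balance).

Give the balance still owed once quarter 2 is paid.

$454.40

Quarter 1: opening $689.98; interest $4.00 → $693.98; payment $107.62 (+ $35.00 fee); balance $586.36
Quarter 2: opening $586.36; interest $4.00 → $590.36; payment $135.96; balance $454.40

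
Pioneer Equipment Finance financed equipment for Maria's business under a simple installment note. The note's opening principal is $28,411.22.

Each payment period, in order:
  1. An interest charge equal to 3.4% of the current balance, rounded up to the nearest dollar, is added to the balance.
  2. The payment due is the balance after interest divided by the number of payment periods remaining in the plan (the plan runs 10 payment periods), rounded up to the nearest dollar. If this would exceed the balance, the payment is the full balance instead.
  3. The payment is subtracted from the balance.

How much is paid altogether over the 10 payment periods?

# | Opening | Interest | Payment | End bal
1 | $28,411.22 | $966.00 | $2,938.00 | $26,439.22
2 | $26,439.22 | $899.00 | $3,038.00 | $24,300.22
3 | $24,300.22 | $827.00 | $3,141.00 | $21,986.22
4 | $21,986.22 | $748.00 | $3,248.00 | $19,486.22
5 | $19,486.22 | $663.00 | $3,359.00 | $16,790.22
6 | $16,790.22 | $571.00 | $3,473.00 | $13,888.22
7 | $13,888.22 | $473.00 | $3,591.00 | $10,770.22
8 | $10,770.22 | $367.00 | $3,713.00 | $7,424.22
9 | $7,424.22 | $253.00 | $3,839.00 | $3,838.22
10 | $3,838.22 | $131.00 | $3,969.22 | $0.00
Total paid: $34,309.22

$34,309.22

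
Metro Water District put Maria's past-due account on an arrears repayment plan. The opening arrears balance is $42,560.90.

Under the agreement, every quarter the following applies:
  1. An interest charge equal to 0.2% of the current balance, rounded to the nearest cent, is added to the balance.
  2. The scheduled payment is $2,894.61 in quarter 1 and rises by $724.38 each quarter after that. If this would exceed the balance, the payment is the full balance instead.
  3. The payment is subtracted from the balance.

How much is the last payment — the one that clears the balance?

Quarter 1: opening $42,560.90; interest $85.12 → $42,646.02; payment $2,894.61; balance $39,751.41
Quarter 2: opening $39,751.41; interest $79.50 → $39,830.91; payment $3,618.99; balance $36,211.92
Quarter 3: opening $36,211.92; interest $72.42 → $36,284.34; payment $4,343.37; balance $31,940.97
Quarter 4: opening $31,940.97; interest $63.88 → $32,004.85; payment $5,067.75; balance $26,937.10
Quarter 5: opening $26,937.10; interest $53.87 → $26,990.97; payment $5,792.13; balance $21,198.84
Quarter 6: opening $21,198.84; interest $42.40 → $21,241.24; payment $6,516.51; balance $14,724.73
Quarter 7: opening $14,724.73; interest $29.45 → $14,754.18; payment $7,240.89; balance $7,513.29
Quarter 8: opening $7,513.29; interest $15.03 → $7,528.32; payment $7,528.32; balance $0.00

$7,528.32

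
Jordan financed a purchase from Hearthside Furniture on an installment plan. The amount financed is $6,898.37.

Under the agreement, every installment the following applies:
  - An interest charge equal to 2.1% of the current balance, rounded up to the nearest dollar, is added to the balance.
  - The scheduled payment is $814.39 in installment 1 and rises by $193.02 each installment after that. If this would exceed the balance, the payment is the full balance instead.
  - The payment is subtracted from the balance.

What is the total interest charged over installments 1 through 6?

# | Opening | Interest | Payment | End bal
1 | $6,898.37 | $145.00 | $814.39 | $6,228.98
2 | $6,228.98 | $131.00 | $1,007.41 | $5,352.57
3 | $5,352.57 | $113.00 | $1,200.43 | $4,265.14
4 | $4,265.14 | $90.00 | $1,393.45 | $2,961.69
5 | $2,961.69 | $63.00 | $1,586.47 | $1,438.22
6 | $1,438.22 | $31.00 | $1,469.22 | $0.00
Total interest: $145.00 + $131.00 + $113.00 + $90.00 + $63.00 + $31.00 = $573.00

$573.00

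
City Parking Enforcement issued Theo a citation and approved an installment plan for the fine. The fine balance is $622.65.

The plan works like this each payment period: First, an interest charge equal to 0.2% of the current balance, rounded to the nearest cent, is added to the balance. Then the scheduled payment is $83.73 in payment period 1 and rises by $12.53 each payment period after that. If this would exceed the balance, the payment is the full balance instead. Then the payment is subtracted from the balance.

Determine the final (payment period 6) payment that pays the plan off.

Payment period 1: $622.65 +$1.25 interest = $623.90; pay $83.73 → $540.17
Payment period 2: $540.17 +$1.08 interest = $541.25; pay $96.26 → $444.99
Payment period 3: $444.99 +$0.89 interest = $445.88; pay $108.79 → $337.09
Payment period 4: $337.09 +$0.67 interest = $337.76; pay $121.32 → $216.44
Payment period 5: $216.44 +$0.43 interest = $216.87; pay $133.85 → $83.02
Payment period 6: $83.02 +$0.17 interest = $83.19; pay $83.19 → $0.00

$83.19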